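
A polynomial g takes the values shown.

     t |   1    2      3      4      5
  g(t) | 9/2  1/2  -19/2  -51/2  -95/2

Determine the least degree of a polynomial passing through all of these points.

2

Forward differences of the values at t = 1, 2, 3, 4, 5:
  g  : 9/2  1/2  -19/2  -51/2  -95/2
  Δ  : -4  -10  -16  -22
  Δ^2: -6  -6  -6
  Δ^3: 0  0
  Δ^4: 0
The second differences are constant (-6) and nonzero, while all higher differences vanish, so the minimal degree is 2.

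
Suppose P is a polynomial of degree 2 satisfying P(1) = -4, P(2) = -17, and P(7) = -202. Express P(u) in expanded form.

P(u) = -4u^2 - u + 1

Write P(u) = au^2 + bu + c. Substituting each data point gives a linear system:
  a + b + c = -4
  4a + 2b + c = -17
  49a + 7b + c = -202
Solving the system yields a = -4, b = -1, c = 1.
So P(u) = -4u^2 - u + 1.
Check: P(2) = -17. ✓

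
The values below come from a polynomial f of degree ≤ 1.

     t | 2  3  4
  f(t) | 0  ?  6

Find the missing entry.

3

The 2 known points determine the degree-1 polynomial uniquely.
Write f(t) = at + b. Substituting each data point gives a linear system:
  2a + b = 0
  4a + b = 6
Solving the system yields a = 3, b = -6.
So f(t) = 3t - 6.
Then f(3) = 3.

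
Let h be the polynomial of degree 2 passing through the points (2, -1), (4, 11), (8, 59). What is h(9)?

76

Write h(t) = at^2 + bt + c. Substituting each data point gives a linear system:
  4a + 2b + c = -1
  16a + 4b + c = 11
  64a + 8b + c = 59
Solving the system yields a = 1, b = 0, c = -5.
So h(t) = t^2 - 5.
Then h(9) = 76.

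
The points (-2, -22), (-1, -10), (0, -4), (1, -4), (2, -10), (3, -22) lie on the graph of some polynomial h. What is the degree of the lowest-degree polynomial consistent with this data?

2

Forward differences of the values at s = -2, -1, 0, 1, 2, 3:
  h  : -22  -10  -4  -4  -10  -22
  Δ  : 12  6  0  -6  -12
  Δ^2: -6  -6  -6  -6
  Δ^3: 0  0  0
  Δ^4: 0  0
  Δ^5: 0
The second differences are constant (-6) and nonzero, while all higher differences vanish, so the minimal degree is 2.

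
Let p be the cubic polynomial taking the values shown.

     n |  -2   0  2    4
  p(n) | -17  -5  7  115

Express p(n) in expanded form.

Write p(n) = an^3 + bn^2 + cn + d. Substituting each data point gives a linear system:
  -8a + 4b - 2c + d = -17
  d = -5
  8a + 4b + 2c + d = 7
  64a + 16b + 4c + d = 115
Solving the system yields a = 2, b = 0, c = -2, d = -5.
So p(n) = 2n^3 - 2n - 5.
Check: p(4) = 115. ✓

p(n) = 2n^3 - 2n - 5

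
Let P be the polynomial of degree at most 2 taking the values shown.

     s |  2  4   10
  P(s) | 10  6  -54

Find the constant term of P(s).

6

Write P(s) = as^2 + bs + c. Substituting each data point gives a linear system:
  4a + 2b + c = 10
  16a + 4b + c = 6
  100a + 10b + c = -54
Solving the system yields a = -1, b = 4, c = 6.
So P(s) = -s² + 4s + 6.
The constant term is 6.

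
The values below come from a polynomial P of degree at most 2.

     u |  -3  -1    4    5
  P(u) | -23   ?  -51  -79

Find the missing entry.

-1

The 3 known points determine the degree-2 polynomial uniquely.
Write P(u) = au^2 + bu + c. Substituting each data point gives a linear system:
  9a - 3b + c = -23
  16a + 4b + c = -51
  25a + 5b + c = -79
Solving the system yields a = -3, b = -1, c = 1.
So P(u) = -3u² - u + 1.
Then P(-1) = -1.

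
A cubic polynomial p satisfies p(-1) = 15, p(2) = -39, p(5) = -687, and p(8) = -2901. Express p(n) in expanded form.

p(n) = -6n^3 + 3n^2 - 3n + 3

Write p(n) = an^3 + bn^2 + cn + d. Substituting each data point gives a linear system:
  -a + b - c + d = 15
  8a + 4b + 2c + d = -39
  125a + 25b + 5c + d = -687
  512a + 64b + 8c + d = -2901
Solving the system yields a = -6, b = 3, c = -3, d = 3.
So p(n) = -6n^3 + 3n^2 - 3n + 3.
Check: p(-1) = 15. ✓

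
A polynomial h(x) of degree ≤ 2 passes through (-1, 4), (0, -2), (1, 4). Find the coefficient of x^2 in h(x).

Write h(x) = ax^2 + bx + c. Substituting each data point gives a linear system:
  a - b + c = 4
  c = -2
  a + b + c = 4
Solving the system yields a = 6, b = 0, c = -2.
So h(x) = 6x^2 - 2.
The leading coefficient is 6.

6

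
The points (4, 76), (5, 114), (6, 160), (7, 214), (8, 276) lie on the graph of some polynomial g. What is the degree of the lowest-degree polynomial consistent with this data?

2

Forward differences of the values at u = 4, 5, 6, 7, 8:
  g  : 76  114  160  214  276
  Δ  : 38  46  54  62
  Δ^2: 8  8  8
  Δ^3: 0  0
  Δ^4: 0
The second differences are constant (8) and nonzero, while all higher differences vanish, so the minimal degree is 2.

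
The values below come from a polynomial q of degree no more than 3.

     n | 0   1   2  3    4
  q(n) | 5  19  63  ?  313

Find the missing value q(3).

155

On equispaced nodes a degree-3 polynomial has vanishing fourth forward difference, so
  q(0) - 4·q(1) + 6·q(2) - 4·q(3) + q(4) = 0.
Substituting the known values and solving for q(3):
  -4·q(3) = -620
  q(3) = 155.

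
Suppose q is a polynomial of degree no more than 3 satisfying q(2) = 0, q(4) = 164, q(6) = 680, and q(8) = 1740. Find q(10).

Write q(n) = an^3 + bn^2 + cn + d. Substituting each data point gives a linear system:
  8a + 4b + 2c + d = 0
  64a + 16b + 4c + d = 164
  216a + 36b + 6c + d = 680
  512a + 64b + 8c + d = 1740
Solving the system yields a = 4, b = -4, c = -6, d = -4.
So q(n) = 4n^3 - 4n^2 - 6n - 4.
Then q(10) = 3536.

3536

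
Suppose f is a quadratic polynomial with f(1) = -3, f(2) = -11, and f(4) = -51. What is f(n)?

f(n) = -4n^2 + 4n - 3

Using the Lagrange interpolation formula with nodes 1, 2, 4:
  L_0(n) = (n - 2)(n - 4) / 3
  L_1(n) = (n - 1)(n - 4) / -2
  L_2(n) = (n - 1)(n - 2) / 6
Then f(n) = -3·L_0(n) - 11·L_1(n) - 51·L_2(n).
Expanding and collecting terms gives f(n) = -4n^2 + 4n - 3.
Check: f(4) = -51. ✓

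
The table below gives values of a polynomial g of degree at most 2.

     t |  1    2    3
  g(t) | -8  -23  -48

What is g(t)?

g(t) = -5t^2 - 3

Write g(t) = at^2 + bt + c. Substituting each data point gives a linear system:
  a + b + c = -8
  4a + 2b + c = -23
  9a + 3b + c = -48
Solving the system yields a = -5, b = 0, c = -3.
So g(t) = -5t^2 - 3.
Check: g(2) = -23. ✓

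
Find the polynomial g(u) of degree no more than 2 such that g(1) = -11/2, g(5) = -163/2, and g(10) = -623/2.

g(u) = -3u^2 - u - 3/2

Write g(u) = au^2 + bu + c. Substituting each data point gives a linear system:
  a + b + c = -11/2
  25a + 5b + c = -163/2
  100a + 10b + c = -623/2
Solving the system yields a = -3, b = -1, c = -3/2.
So g(u) = -3u² - u - 3/2.
Check: g(10) = -623/2. ✓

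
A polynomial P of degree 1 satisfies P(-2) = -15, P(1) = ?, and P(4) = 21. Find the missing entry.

3

The 2 known points determine the degree-1 polynomial uniquely.
Write P(u) = au + b. Substituting each data point gives a linear system:
  -2a + b = -15
  4a + b = 21
Solving the system yields a = 6, b = -3.
So P(u) = 6u - 3.
Then P(1) = 3.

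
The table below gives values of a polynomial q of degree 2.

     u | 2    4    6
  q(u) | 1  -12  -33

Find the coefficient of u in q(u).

-1/2

Write q(u) = au^2 + bu + c. Substituting each data point gives a linear system:
  4a + 2b + c = 1
  16a + 4b + c = -12
  36a + 6b + c = -33
Solving the system yields a = -1, b = -1/2, c = 6.
So q(u) = -u^2 - (1/2)u + 6.
The coefficient of u is -1/2.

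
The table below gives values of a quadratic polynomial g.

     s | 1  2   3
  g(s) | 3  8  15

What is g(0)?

Using the Lagrange interpolation formula with nodes 1, 2, 3:
  L_0(s) = (s - 2)(s - 3) / 2
  L_1(s) = (s - 1)(s - 3) / -1
  L_2(s) = (s - 1)(s - 2) / 2
Then g(s) = 3·L_0(s) + 8·L_1(s) + 15·L_2(s).
Expanding and collecting terms gives g(s) = s² + 2s.
Evaluating at s = 0: g(0) = 0.

0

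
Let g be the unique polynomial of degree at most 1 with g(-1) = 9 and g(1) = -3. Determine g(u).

Write g(u) = au + b. Substituting each data point gives a linear system:
  -a + b = 9
  a + b = -3
Solving the system yields a = -6, b = 3.
So g(u) = -6u + 3.
Check: g(1) = -3. ✓

g(u) = -6u + 3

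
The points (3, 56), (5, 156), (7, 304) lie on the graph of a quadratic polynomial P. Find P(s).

Using the Lagrange interpolation formula with nodes 3, 5, 7:
  L_0(s) = (s - 5)(s - 7) / 8
  L_1(s) = (s - 3)(s - 7) / -4
  L_2(s) = (s - 3)(s - 5) / 8
Then P(s) = 56·L_0(s) + 156·L_1(s) + 304·L_2(s).
Expanding and collecting terms gives P(s) = 6s^2 + 2s - 4.
Check: P(3) = 56. ✓

P(s) = 6s^2 + 2s - 4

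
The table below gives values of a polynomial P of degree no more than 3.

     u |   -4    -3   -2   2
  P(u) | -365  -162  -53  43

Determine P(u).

Write P(u) = au^3 + bu^2 + cu + d. Substituting each data point gives a linear system:
  -64a + 16b - 4c + d = -365
  -27a + 9b - 3c + d = -162
  -8a + 4b - 2c + d = -53
  8a + 4b + 2c + d = 43
Solving the system yields a = 5, b = -2, c = 4, d = 3.
So P(u) = 5u^3 - 2u^2 + 4u + 3.
Check: P(-3) = -162. ✓

P(u) = 5u^3 - 2u^2 + 4u + 3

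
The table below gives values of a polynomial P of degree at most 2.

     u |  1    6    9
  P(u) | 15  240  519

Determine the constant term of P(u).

6

Write P(u) = au^2 + bu + c. Substituting each data point gives a linear system:
  a + b + c = 15
  36a + 6b + c = 240
  81a + 9b + c = 519
Solving the system yields a = 6, b = 3, c = 6.
So P(u) = 6u² + 3u + 6.
The constant term is 6.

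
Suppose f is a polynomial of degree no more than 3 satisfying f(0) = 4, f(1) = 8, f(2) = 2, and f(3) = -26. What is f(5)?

Using the Lagrange interpolation formula with nodes 0, 1, 2, 3:
  L_0(n) = (n - 1)(n - 2)(n - 3) / -6
  L_1(n) = n(n - 2)(n - 3) / 2
  L_2(n) = n(n - 1)(n - 3) / -2
  L_3(n) = n(n - 1)(n - 2) / 6
Then f(n) = 4·L_0(n) + 8·L_1(n) + 2·L_2(n) - 26·L_3(n).
Expanding and collecting terms gives f(n) = -2n^3 + n^2 + 5n + 4.
Evaluating at n = 5: f(5) = -196.

-196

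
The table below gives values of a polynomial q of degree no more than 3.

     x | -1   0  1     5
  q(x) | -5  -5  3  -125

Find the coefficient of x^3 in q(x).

Write q(x) = ax^3 + bx^2 + cx + d. Substituting each data point gives a linear system:
  -a + b - c + d = -5
  d = -5
  a + b + c + d = 3
  125a + 25b + 5c + d = -125
Solving the system yields a = -2, b = 4, c = 6, d = -5.
So q(x) = -2x³ + 4x² + 6x - 5.
The leading coefficient is -2.

-2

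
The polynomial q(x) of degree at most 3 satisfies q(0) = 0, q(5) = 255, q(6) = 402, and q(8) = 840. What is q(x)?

q(x) = x^3 + 5x^2 + x

Using the Lagrange interpolation formula with nodes 0, 5, 6, 8:
  L_0(x) = (x - 5)(x - 6)(x - 8) / -240
  L_1(x) = x(x - 6)(x - 8) / 15
  L_2(x) = x(x - 5)(x - 8) / -12
  L_3(x) = x(x - 5)(x - 6) / 48
Then q(x) = 0·L_0(x) + 255·L_1(x) + 402·L_2(x) + 840·L_3(x).
Expanding and collecting terms gives q(x) = x^3 + 5x^2 + x.
Check: q(5) = 255. ✓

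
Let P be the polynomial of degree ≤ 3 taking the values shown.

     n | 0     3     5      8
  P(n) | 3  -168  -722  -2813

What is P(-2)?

Write P(n) = an^3 + bn^2 + cn + d. Substituting each data point gives a linear system:
  d = 3
  27a + 9b + 3c + d = -168
  125a + 25b + 5c + d = -722
  512a + 64b + 8c + d = -2813
Solving the system yields a = -5, b = -4, c = 0, d = 3.
So P(n) = -5n^3 - 4n^2 + 3.
Then P(-2) = 27.

27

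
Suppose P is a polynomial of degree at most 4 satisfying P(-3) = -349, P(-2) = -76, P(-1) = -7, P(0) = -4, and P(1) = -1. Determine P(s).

P(s) = -3s^4 + 5s^3 + 3s^2 - 2s - 4

Using the Lagrange interpolation formula with nodes -3, -2, -1, 0, 1:
  L_0(s) = (s + 2)(s + 1)s(s - 1) / 24
  L_1(s) = (s + 3)(s + 1)s(s - 1) / -6
  L_2(s) = (s + 3)(s + 2)s(s - 1) / 4
  L_3(s) = (s + 3)(s + 2)(s + 1)(s - 1) / -6
  L_4(s) = (s + 3)(s + 2)(s + 1)s / 24
Then P(s) = -349·L_0(s) - 76·L_1(s) - 7·L_2(s) - 4·L_3(s) - 1·L_4(s).
Expanding and collecting terms gives P(s) = -3s⁴ + 5s³ + 3s² - 2s - 4.
Check: P(1) = -1. ✓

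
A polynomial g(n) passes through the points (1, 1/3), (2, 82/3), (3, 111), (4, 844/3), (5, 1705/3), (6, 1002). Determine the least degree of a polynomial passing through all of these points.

Forward differences of the values at n = 1, 2, 3, 4, 5, 6:
  g  : 1/3  82/3  111  844/3  1705/3  1002
  Δ  : 27  251/3  511/3  287  1301/3
  Δ^2: 170/3  260/3  350/3  440/3
  Δ^3: 30  30  30
  Δ^4: 0  0
  Δ^5: 0
The third differences are constant (30) and nonzero, while all higher differences vanish, so the minimal degree is 3.

3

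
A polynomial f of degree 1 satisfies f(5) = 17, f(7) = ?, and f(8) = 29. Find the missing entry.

The 2 known points determine the degree-1 polynomial uniquely.
Write f(t) = at + b. Substituting each data point gives a linear system:
  5a + b = 17
  8a + b = 29
Solving the system yields a = 4, b = -3.
So f(t) = 4t - 3.
Then f(7) = 25.

25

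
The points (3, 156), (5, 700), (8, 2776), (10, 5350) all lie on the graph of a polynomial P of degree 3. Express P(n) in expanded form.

Write P(n) = an^3 + bn^2 + cn + d. Substituting each data point gives a linear system:
  27a + 9b + 3c + d = 156
  125a + 25b + 5c + d = 700
  512a + 64b + 8c + d = 2776
  1000a + 100b + 10c + d = 5350
Solving the system yields a = 5, b = 4, c = -5, d = 0.
So P(n) = 5n³ + 4n² - 5n.
Check: P(5) = 700. ✓

P(n) = 5n^3 + 4n^2 - 5n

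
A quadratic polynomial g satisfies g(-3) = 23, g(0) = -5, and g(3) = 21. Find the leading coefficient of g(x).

3

Write g(x) = ax^2 + bx + c. Substituting each data point gives a linear system:
  9a - 3b + c = 23
  c = -5
  9a + 3b + c = 21
Solving the system yields a = 3, b = -1/3, c = -5.
So g(x) = 3x^2 - (1/3)x - 5.
The leading coefficient is 3.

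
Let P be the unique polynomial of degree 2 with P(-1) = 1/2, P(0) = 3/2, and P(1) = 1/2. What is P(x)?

P(x) = -x^2 + 3/2

Using the Lagrange interpolation formula with nodes -1, 0, 1:
  L_0(x) = x(x - 1) / 2
  L_1(x) = (x + 1)(x - 1) / -1
  L_2(x) = (x + 1)x / 2
Then P(x) = 1/2·L_0(x) + 3/2·L_1(x) + 1/2·L_2(x).
Expanding and collecting terms gives P(x) = -x² + 3/2.
Check: P(-1) = 1/2. ✓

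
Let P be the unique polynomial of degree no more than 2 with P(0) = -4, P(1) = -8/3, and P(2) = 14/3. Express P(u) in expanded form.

Write P(u) = au^2 + bu + c. Substituting each data point gives a linear system:
  c = -4
  a + b + c = -8/3
  4a + 2b + c = 14/3
Solving the system yields a = 3, b = -5/3, c = -4.
So P(u) = 3u² - (5/3)u - 4.
Check: P(2) = 14/3. ✓

P(u) = 3u^2 - (5/3)u - 4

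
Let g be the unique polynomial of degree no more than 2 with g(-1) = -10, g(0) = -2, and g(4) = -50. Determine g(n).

Using the Lagrange interpolation formula with nodes -1, 0, 4:
  L_0(n) = n(n - 4) / 5
  L_1(n) = (n + 1)(n - 4) / -4
  L_2(n) = (n + 1)n / 20
Then g(n) = -10·L_0(n) - 2·L_1(n) - 50·L_2(n).
Expanding and collecting terms gives g(n) = -4n^2 + 4n - 2.
Check: g(0) = -2. ✓

g(n) = -4n^2 + 4n - 2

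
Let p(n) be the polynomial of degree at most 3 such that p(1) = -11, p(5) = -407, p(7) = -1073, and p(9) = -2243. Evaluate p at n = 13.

-6671

Using the Lagrange interpolation formula with nodes 1, 5, 7, 9:
  L_0(n) = (n - 5)(n - 7)(n - 9) / -192
  L_1(n) = (n - 1)(n - 7)(n - 9) / 32
  L_2(n) = (n - 1)(n - 5)(n - 9) / -24
  L_3(n) = (n - 1)(n - 5)(n - 7) / 64
Then p(n) = -11·L_0(n) - 407·L_1(n) - 1073·L_2(n) - 2243·L_3(n).
Expanding and collecting terms gives p(n) = -3n^3 - 6n - 2.
Evaluating at n = 13: p(13) = -6671.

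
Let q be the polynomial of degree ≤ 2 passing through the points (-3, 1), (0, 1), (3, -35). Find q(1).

Forward differences of the values at n = -3, 0, 3:
  q  : 1  1  -35
  Δ  : 0  -36
  Δ^2: -36
The second differences are constant, confirming degree 2.
Interpolating (Newton forward form) and evaluating at n = 1 gives q(1) = -7.

-7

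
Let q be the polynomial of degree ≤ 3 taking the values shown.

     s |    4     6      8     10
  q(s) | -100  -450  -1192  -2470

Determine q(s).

q(s) = -3s^3 + 5s^2 + 3s

Write q(s) = as^3 + bs^2 + cs + d. Substituting each data point gives a linear system:
  64a + 16b + 4c + d = -100
  216a + 36b + 6c + d = -450
  512a + 64b + 8c + d = -1192
  1000a + 100b + 10c + d = -2470
Solving the system yields a = -3, b = 5, c = 3, d = 0.
So q(s) = -3s³ + 5s² + 3s.
Check: q(10) = -2470. ✓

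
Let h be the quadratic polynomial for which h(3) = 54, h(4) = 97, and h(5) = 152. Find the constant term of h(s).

Write h(s) = as^2 + bs + c. Substituting each data point gives a linear system:
  9a + 3b + c = 54
  16a + 4b + c = 97
  25a + 5b + c = 152
Solving the system yields a = 6, b = 1, c = -3.
So h(s) = 6s^2 + s - 3.
The constant term is -3.

-3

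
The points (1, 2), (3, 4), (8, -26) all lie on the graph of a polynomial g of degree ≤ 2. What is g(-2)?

Write g(t) = at^2 + bt + c. Substituting each data point gives a linear system:
  a + b + c = 2
  9a + 3b + c = 4
  64a + 8b + c = -26
Solving the system yields a = -1, b = 5, c = -2.
So g(t) = -t² + 5t - 2.
Then g(-2) = -16.

-16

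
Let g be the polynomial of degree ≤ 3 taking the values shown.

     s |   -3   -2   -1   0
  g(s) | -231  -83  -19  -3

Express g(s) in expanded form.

Using the Lagrange interpolation formula with nodes -3, -2, -1, 0:
  L_0(s) = (s + 2)(s + 1)s / -6
  L_1(s) = (s + 3)(s + 1)s / 2
  L_2(s) = (s + 3)(s + 2)s / -2
  L_3(s) = (s + 3)(s + 2)(s + 1) / 6
Then g(s) = -231·L_0(s) - 83·L_1(s) - 19·L_2(s) - 3·L_3(s).
Expanding and collecting terms gives g(s) = 6s³ - 6s² + 4s - 3.
Check: g(0) = -3. ✓

g(s) = 6s^3 - 6s^2 + 4s - 3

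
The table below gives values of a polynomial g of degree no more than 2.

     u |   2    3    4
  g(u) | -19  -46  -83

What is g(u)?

Using the Lagrange interpolation formula with nodes 2, 3, 4:
  L_0(u) = (u - 3)(u - 4) / 2
  L_1(u) = (u - 2)(u - 4) / -1
  L_2(u) = (u - 2)(u - 3) / 2
Then g(u) = -19·L_0(u) - 46·L_1(u) - 83·L_2(u).
Expanding and collecting terms gives g(u) = -5u^2 - 2u + 5.
Check: g(2) = -19. ✓

g(u) = -5u^2 - 2u + 5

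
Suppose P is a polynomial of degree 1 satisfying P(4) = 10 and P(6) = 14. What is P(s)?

P(s) = 2s + 2

Using the Lagrange interpolation formula with nodes 4, 6:
  L_0(s) = (s - 6) / -2
  L_1(s) = (s - 4) / 2
Then P(s) = 10·L_0(s) + 14·L_1(s).
Expanding and collecting terms gives P(s) = 2s + 2.
Check: P(6) = 14. ✓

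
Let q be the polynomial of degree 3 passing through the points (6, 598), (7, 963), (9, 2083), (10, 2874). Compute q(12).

Write q(s) = as^3 + bs^2 + cs + d. Substituting each data point gives a linear system:
  216a + 36b + 6c + d = 598
  343a + 49b + 7c + d = 963
  729a + 81b + 9c + d = 2083
  1000a + 100b + 10c + d = 2874
Solving the system yields a = 3, b = -1, c = -3, d = 4.
So q(s) = 3s³ - s² - 3s + 4.
Then q(12) = 5008.

5008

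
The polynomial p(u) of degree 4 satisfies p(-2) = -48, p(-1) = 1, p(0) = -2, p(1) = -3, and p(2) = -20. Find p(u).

Using the Lagrange interpolation formula with nodes -2, -1, 0, 1, 2:
  L_0(u) = (u + 1)u(u - 1)(u - 2) / 24
  L_1(u) = (u + 2)u(u - 1)(u - 2) / -6
  L_2(u) = (u + 2)(u + 1)(u - 1)(u - 2) / 4
  L_3(u) = (u + 2)(u + 1)u(u - 2) / -6
  L_4(u) = (u + 2)(u + 1)u(u - 1) / 24
Then p(u) = -48·L_0(u) + 1·L_1(u) - 2·L_2(u) - 3·L_3(u) - 20·L_4(u).
Expanding and collecting terms gives p(u) = -3u^4 + 3u^3 + 4u^2 - 5u - 2.
Check: p(1) = -3. ✓

p(u) = -3u^4 + 3u^3 + 4u^2 - 5u - 2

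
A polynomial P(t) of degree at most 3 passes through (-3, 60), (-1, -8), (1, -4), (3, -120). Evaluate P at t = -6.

Write P(t) = at^3 + bt^2 + ct + d. Substituting each data point gives a linear system:
  -27a + 9b - 3c + d = 60
  -a + b - c + d = -8
  a + b + c + d = -4
  27a + 9b + 3c + d = -120
Solving the system yields a = -4, b = -3, c = 6, d = -3.
So P(t) = -4t^3 - 3t^2 + 6t - 3.
Then P(-6) = 717.

717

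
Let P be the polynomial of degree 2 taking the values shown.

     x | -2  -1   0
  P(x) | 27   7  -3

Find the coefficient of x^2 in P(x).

Write P(x) = ax^2 + bx + c. Substituting each data point gives a linear system:
  4a - 2b + c = 27
  a - b + c = 7
  c = -3
Solving the system yields a = 5, b = -5, c = -3.
So P(x) = 5x^2 - 5x - 3.
The leading coefficient is 5.

5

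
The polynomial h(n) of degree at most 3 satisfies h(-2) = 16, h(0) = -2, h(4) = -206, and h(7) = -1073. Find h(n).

Using the Lagrange interpolation formula with nodes -2, 0, 4, 7:
  L_0(n) = n(n - 4)(n - 7) / -108
  L_1(n) = (n + 2)(n - 4)(n - 7) / 56
  L_2(n) = (n + 2)n(n - 7) / -72
  L_3(n) = (n + 2)n(n - 4) / 189
Then h(n) = 16·L_0(n) - 2·L_1(n) - 206·L_2(n) - 1073·L_3(n).
Expanding and collecting terms gives h(n) = -3n^3 - n^2 + n - 2.
Check: h(0) = -2. ✓

h(n) = -3n^3 - n^2 + n - 2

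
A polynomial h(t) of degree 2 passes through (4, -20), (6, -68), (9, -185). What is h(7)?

-101

Write h(t) = at^2 + bt + c. Substituting each data point gives a linear system:
  16a + 4b + c = -20
  36a + 6b + c = -68
  81a + 9b + c = -185
Solving the system yields a = -3, b = 6, c = 4.
So h(t) = -3t^2 + 6t + 4.
Then h(7) = -101.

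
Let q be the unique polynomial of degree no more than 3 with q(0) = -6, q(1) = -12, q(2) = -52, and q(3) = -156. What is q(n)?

Using the Lagrange interpolation formula with nodes 0, 1, 2, 3:
  L_0(n) = (n - 1)(n - 2)(n - 3) / -6
  L_1(n) = n(n - 2)(n - 3) / 2
  L_2(n) = n(n - 1)(n - 3) / -2
  L_3(n) = n(n - 1)(n - 2) / 6
Then q(n) = -6·L_0(n) - 12·L_1(n) - 52·L_2(n) - 156·L_3(n).
Expanding and collecting terms gives q(n) = -5n³ - 2n² + n - 6.
Check: q(2) = -52. ✓

q(n) = -5n^3 - 2n^2 + n - 6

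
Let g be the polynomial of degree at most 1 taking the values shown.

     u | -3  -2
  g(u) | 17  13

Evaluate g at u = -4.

Write g(u) = au + b. Substituting each data point gives a linear system:
  -3a + b = 17
  -2a + b = 13
Solving the system yields a = -4, b = 5.
So g(u) = -4u + 5.
Then g(-4) = 21.

21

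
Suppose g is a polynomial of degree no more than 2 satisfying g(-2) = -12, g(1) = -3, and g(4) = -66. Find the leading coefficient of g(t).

-4

Write g(t) = at^2 + bt + c. Substituting each data point gives a linear system:
  4a - 2b + c = -12
  a + b + c = -3
  16a + 4b + c = -66
Solving the system yields a = -4, b = -1, c = 2.
So g(t) = -4t^2 - t + 2.
The leading coefficient is -4.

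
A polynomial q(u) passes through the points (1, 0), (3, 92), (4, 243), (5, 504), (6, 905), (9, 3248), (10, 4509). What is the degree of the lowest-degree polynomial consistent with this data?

Divided differences on the nodes 1, 3, 4, 5, 6, 9, 10:
  order 0: 0  92  243  504  905  3248  4509
  order 1: 46  151  261  401  781  1261
  order 2: 35  55  70  95  120
  order 3: 5  5  5  5
  order 4: 0  0  0
  order 5: 0  0
  order 6: 0
The order-3 divided differences are all 5 (nonzero) and every higher order vanishes, so the data lies on a polynomial of degree exactly 3.

3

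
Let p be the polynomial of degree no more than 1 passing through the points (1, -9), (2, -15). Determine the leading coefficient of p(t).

-6

Write p(t) = at + b. Substituting each data point gives a linear system:
  a + b = -9
  2a + b = -15
Solving the system yields a = -6, b = -3.
So p(t) = -6t - 3.
The leading coefficient is -6.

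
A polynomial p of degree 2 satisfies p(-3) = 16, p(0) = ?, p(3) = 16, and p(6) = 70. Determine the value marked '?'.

-2

The 3 known points determine the degree-2 polynomial uniquely.
Write p(n) = an^2 + bn + c. Substituting each data point gives a linear system:
  9a - 3b + c = 16
  9a + 3b + c = 16
  36a + 6b + c = 70
Solving the system yields a = 2, b = 0, c = -2.
So p(n) = 2n^2 - 2.
Then p(0) = -2.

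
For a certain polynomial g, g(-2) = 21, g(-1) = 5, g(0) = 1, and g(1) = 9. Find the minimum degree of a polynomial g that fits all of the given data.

Forward differences of the values at x = -2, -1, 0, 1:
  g  : 21  5  1  9
  Δ  : -16  -4  8
  Δ^2: 12  12
  Δ^3: 0
The second differences are constant (12) and nonzero, while all higher differences vanish, so the minimal degree is 2.

2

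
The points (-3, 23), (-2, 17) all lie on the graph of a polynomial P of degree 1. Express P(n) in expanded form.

P(n) = -6n + 5

Using the Lagrange interpolation formula with nodes -3, -2:
  L_0(n) = (n + 2) / -1
  L_1(n) = (n + 3) / 1
Then P(n) = 23·L_0(n) + 17·L_1(n).
Expanding and collecting terms gives P(n) = -6n + 5.
Check: P(-2) = 17. ✓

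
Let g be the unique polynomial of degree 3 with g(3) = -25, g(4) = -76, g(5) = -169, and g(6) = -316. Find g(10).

-1684

Write g(x) = ax^3 + bx^2 + cx + d. Substituting each data point gives a linear system:
  27a + 9b + 3c + d = -25
  64a + 16b + 4c + d = -76
  125a + 25b + 5c + d = -169
  216a + 36b + 6c + d = -316
Solving the system yields a = -2, b = 3, c = 2, d = -4.
So g(x) = -2x^3 + 3x^2 + 2x - 4.
Then g(10) = -1684.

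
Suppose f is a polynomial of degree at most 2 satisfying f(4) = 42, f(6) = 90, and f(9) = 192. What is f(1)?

0

Write f(x) = ax^2 + bx + c. Substituting each data point gives a linear system:
  16a + 4b + c = 42
  36a + 6b + c = 90
  81a + 9b + c = 192
Solving the system yields a = 2, b = 4, c = -6.
So f(x) = 2x^2 + 4x - 6.
Then f(1) = 0.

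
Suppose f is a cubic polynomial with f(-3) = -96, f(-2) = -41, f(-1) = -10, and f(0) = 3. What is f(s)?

Write f(s) = as^3 + bs^2 + cs + d. Substituting each data point gives a linear system:
  -27a + 9b - 3c + d = -96
  -8a + 4b - 2c + d = -41
  -a + b - c + d = -10
  d = 3
Solving the system yields a = 1, b = -6, c = 6, d = 3.
So f(s) = s^3 - 6s^2 + 6s + 3.
Check: f(-2) = -41. ✓

f(s) = s^3 - 6s^2 + 6s + 3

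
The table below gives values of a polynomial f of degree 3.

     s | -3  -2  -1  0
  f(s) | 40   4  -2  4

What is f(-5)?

274

Write f(s) = as^3 + bs^2 + cs + d. Substituting each data point gives a linear system:
  -27a + 9b - 3c + d = 40
  -8a + 4b - 2c + d = 4
  -a + b - c + d = -2
  d = 4
Solving the system yields a = -3, b = -3, c = 6, d = 4.
So f(s) = -3s^3 - 3s^2 + 6s + 4.
Then f(-5) = 274.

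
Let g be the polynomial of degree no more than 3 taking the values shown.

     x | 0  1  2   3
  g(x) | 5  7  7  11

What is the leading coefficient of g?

Write g(x) = ax^3 + bx^2 + cx + d. Substituting each data point gives a linear system:
  d = 5
  a + b + c + d = 7
  8a + 4b + 2c + d = 7
  27a + 9b + 3c + d = 11
Solving the system yields a = 1, b = -4, c = 5, d = 5.
So g(x) = x³ - 4x² + 5x + 5.
The leading coefficient is 1.

1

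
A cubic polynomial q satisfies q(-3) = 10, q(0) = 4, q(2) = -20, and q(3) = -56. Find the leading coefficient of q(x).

-1

Write q(x) = ax^3 + bx^2 + cx + d. Substituting each data point gives a linear system:
  -27a + 9b - 3c + d = 10
  d = 4
  8a + 4b + 2c + d = -20
  27a + 9b + 3c + d = -56
Solving the system yields a = -1, b = -3, c = -2, d = 4.
So q(x) = -x³ - 3x² - 2x + 4.
The leading coefficient is -1.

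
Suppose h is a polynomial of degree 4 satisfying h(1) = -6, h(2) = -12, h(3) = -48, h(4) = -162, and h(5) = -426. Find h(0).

Using the Lagrange interpolation formula with nodes 1, 2, 3, 4, 5:
  L_0(t) = (t - 2)(t - 3)(t - 4)(t - 5) / 24
  L_1(t) = (t - 1)(t - 3)(t - 4)(t - 5) / -6
  L_2(t) = (t - 1)(t - 2)(t - 4)(t - 5) / 4
  L_3(t) = (t - 1)(t - 2)(t - 3)(t - 5) / -6
  L_4(t) = (t - 1)(t - 2)(t - 3)(t - 4) / 24
Then h(t) = -6·L_0(t) - 12·L_1(t) - 48·L_2(t) - 162·L_3(t) - 426·L_4(t).
Expanding and collecting terms gives h(t) = -t^4 + 2t^3 - 2t^2 + t - 6.
Evaluating at t = 0: h(0) = -6.

-6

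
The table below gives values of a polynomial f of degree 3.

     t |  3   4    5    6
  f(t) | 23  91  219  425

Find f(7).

Using the Lagrange interpolation formula with nodes 3, 4, 5, 6:
  L_0(t) = (t - 4)(t - 5)(t - 6) / -6
  L_1(t) = (t - 3)(t - 5)(t - 6) / 2
  L_2(t) = (t - 3)(t - 4)(t - 6) / -2
  L_3(t) = (t - 3)(t - 4)(t - 5) / 6
Then f(t) = 23·L_0(t) + 91·L_1(t) + 219·L_2(t) + 425·L_3(t).
Expanding and collecting terms gives f(t) = 3t^3 - 6t^2 - t - 1.
Evaluating at t = 7: f(7) = 727.

727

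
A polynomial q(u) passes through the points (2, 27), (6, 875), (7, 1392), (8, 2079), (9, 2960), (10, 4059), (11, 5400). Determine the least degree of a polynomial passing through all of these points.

Divided differences on the nodes 2, 6, 7, 8, 9, 10, 11:
  order 0: 27  875  1392  2079  2960  4059  5400
  order 1: 212  517  687  881  1099  1341
  order 2: 61  85  97  109  121
  order 3: 4  4  4  4
  order 4: 0  0  0
  order 5: 0  0
  order 6: 0
The order-3 divided differences are all 4 (nonzero) and every higher order vanishes, so the data lies on a polynomial of degree exactly 3.

3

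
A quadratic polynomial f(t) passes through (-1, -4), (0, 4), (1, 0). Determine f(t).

Using the Lagrange interpolation formula with nodes -1, 0, 1:
  L_0(t) = t(t - 1) / 2
  L_1(t) = (t + 1)(t - 1) / -1
  L_2(t) = (t + 1)t / 2
Then f(t) = -4·L_0(t) + 4·L_1(t) + 0·L_2(t).
Expanding and collecting terms gives f(t) = -6t^2 + 2t + 4.
Check: f(0) = 4. ✓

f(t) = -6t^2 + 2t + 4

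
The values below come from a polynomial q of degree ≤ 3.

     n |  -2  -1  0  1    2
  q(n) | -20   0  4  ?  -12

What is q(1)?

-2

On equispaced nodes a degree-3 polynomial has vanishing fourth forward difference, so
  q(-2) - 4·q(-1) + 6·q(0) - 4·q(1) + q(2) = 0.
Substituting the known values and solving for q(1):
  -4·q(1) = 8
  q(1) = -2.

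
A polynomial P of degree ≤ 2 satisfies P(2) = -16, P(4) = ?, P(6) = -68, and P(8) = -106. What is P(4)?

The 3 known points determine the degree-2 polynomial uniquely.
Write P(u) = au^2 + bu + c. Substituting each data point gives a linear system:
  4a + 2b + c = -16
  36a + 6b + c = -68
  64a + 8b + c = -106
Solving the system yields a = -1, b = -5, c = -2.
So P(u) = -u² - 5u - 2.
Then P(4) = -38.

-38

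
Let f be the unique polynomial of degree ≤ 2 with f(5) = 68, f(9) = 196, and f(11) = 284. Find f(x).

f(x) = 2x^2 + 4x - 2

Using the Lagrange interpolation formula with nodes 5, 9, 11:
  L_0(x) = (x - 9)(x - 11) / 24
  L_1(x) = (x - 5)(x - 11) / -8
  L_2(x) = (x - 5)(x - 9) / 12
Then f(x) = 68·L_0(x) + 196·L_1(x) + 284·L_2(x).
Expanding and collecting terms gives f(x) = 2x^2 + 4x - 2.
Check: f(9) = 196. ✓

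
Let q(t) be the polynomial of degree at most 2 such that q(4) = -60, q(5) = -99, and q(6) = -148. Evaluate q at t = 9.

-355

Write q(t) = at^2 + bt + c. Substituting each data point gives a linear system:
  16a + 4b + c = -60
  25a + 5b + c = -99
  36a + 6b + c = -148
Solving the system yields a = -5, b = 6, c = -4.
So q(t) = -5t^2 + 6t - 4.
Then q(9) = -355.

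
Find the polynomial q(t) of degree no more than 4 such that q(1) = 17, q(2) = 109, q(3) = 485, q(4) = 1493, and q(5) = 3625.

Using the Lagrange interpolation formula with nodes 1, 2, 3, 4, 5:
  L_0(t) = (t - 2)(t - 3)(t - 4)(t - 5) / 24
  L_1(t) = (t - 1)(t - 3)(t - 4)(t - 5) / -6
  L_2(t) = (t - 1)(t - 2)(t - 4)(t - 5) / 4
  L_3(t) = (t - 1)(t - 2)(t - 3)(t - 5) / -6
  L_4(t) = (t - 1)(t - 2)(t - 3)(t - 4) / 24
Then q(t) = 17·L_0(t) + 109·L_1(t) + 485·L_2(t) + 1493·L_3(t) + 3625·L_4(t).
Expanding and collecting terms gives q(t) = 6t⁴ - 2t³ + 4t² + 4t + 5.
Check: q(1) = 17. ✓

q(t) = 6t^4 - 2t^3 + 4t^2 + 4t + 5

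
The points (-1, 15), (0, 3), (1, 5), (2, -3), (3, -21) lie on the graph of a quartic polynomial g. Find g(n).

g(n) = n^4 - 6n^3 + 6n^2 + n + 3

Write g(n) = an^4 + bn^3 + cn^2 + dn + e. Substituting each data point gives a linear system:
  a - b + c - d + e = 15
  e = 3
  a + b + c + d + e = 5
  16a + 8b + 4c + 2d + e = -3
  81a + 27b + 9c + 3d + e = -21
Solving the system yields a = 1, b = -6, c = 6, d = 1, e = 3.
So g(n) = n⁴ - 6n³ + 6n² + n + 3.
Check: g(1) = 5. ✓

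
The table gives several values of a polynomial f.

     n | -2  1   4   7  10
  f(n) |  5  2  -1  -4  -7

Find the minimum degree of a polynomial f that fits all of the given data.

1

Forward differences of the values at n = -2, 1, 4, 7, 10:
  f  : 5  2  -1  -4  -7
  Δ  : -3  -3  -3  -3
  Δ^2: 0  0  0
  Δ^3: 0  0
  Δ^4: 0
The first differences are constant (-3) and nonzero, while all higher differences vanish, so the minimal degree is 1.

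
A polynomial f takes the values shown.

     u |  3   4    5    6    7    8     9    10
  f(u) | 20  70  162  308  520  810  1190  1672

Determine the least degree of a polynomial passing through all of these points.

Forward differences of the values at u = 3, 4, 5, 6, 7, 8, 9, 10:
  f  : 20  70  162  308  520  810  1190  1672
  Δ  : 50  92  146  212  290  380  482
  Δ^2: 42  54  66  78  90  102
  Δ^3: 12  12  12  12  12
  Δ^4: 0  0  0  0
  Δ^5: 0  0  0
  Δ^6: 0  0
  Δ^7: 0
The third differences are constant (12) and nonzero, while all higher differences vanish, so the minimal degree is 3.

3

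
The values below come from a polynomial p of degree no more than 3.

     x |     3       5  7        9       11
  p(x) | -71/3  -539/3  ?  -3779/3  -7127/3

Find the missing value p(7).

On equispaced nodes a degree-3 polynomial has vanishing fourth forward difference, so
  p(3) - 4·p(5) + 6·p(7) - 4·p(9) + p(11) = 0.
Substituting the known values and solving for p(7):
  6·p(7) = -3358
  p(7) = -1679/3.

-1679/3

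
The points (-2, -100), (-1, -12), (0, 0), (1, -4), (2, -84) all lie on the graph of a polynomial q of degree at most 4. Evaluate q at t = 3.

Using the Lagrange interpolation formula with nodes -2, -1, 0, 1, 2:
  L_0(t) = (t + 1)t(t - 1)(t - 2) / 24
  L_1(t) = (t + 2)t(t - 1)(t - 2) / -6
  L_2(t) = (t + 2)(t + 1)(t - 1)(t - 2) / 4
  L_3(t) = (t + 2)(t + 1)t(t - 2) / -6
  L_4(t) = (t + 2)(t + 1)t(t - 1) / 24
Then q(t) = -100·L_0(t) - 12·L_1(t) + 0·L_2(t) - 4·L_3(t) - 84·L_4(t).
Expanding and collecting terms gives q(t) = -5t^4 - 3t^2 + 4t.
Evaluating at t = 3: q(3) = -420.

-420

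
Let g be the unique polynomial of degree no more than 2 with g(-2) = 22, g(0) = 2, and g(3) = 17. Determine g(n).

Using the Lagrange interpolation formula with nodes -2, 0, 3:
  L_0(n) = n(n - 3) / 10
  L_1(n) = (n + 2)(n - 3) / -6
  L_2(n) = (n + 2)n / 15
Then g(n) = 22·L_0(n) + 2·L_1(n) + 17·L_2(n).
Expanding and collecting terms gives g(n) = 3n^2 - 4n + 2.
Check: g(0) = 2. ✓

g(n) = 3n^2 - 4n + 2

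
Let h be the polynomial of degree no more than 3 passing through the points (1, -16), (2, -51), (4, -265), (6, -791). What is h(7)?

Write h(s) = as^3 + bs^2 + cs + d. Substituting each data point gives a linear system:
  a + b + c + d = -16
  8a + 4b + 2c + d = -51
  64a + 16b + 4c + d = -265
  216a + 36b + 6c + d = -791
Solving the system yields a = -3, b = -3, c = -5, d = -5.
So h(s) = -3s³ - 3s² - 5s - 5.
Then h(7) = -1216.

-1216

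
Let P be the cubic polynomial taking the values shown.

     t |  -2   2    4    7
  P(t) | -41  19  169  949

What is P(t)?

P(t) = 3t^3 - 2t^2 + 3t - 3

Write P(t) = at^3 + bt^2 + ct + d. Substituting each data point gives a linear system:
  -8a + 4b - 2c + d = -41
  8a + 4b + 2c + d = 19
  64a + 16b + 4c + d = 169
  343a + 49b + 7c + d = 949
Solving the system yields a = 3, b = -2, c = 3, d = -3.
So P(t) = 3t^3 - 2t^2 + 3t - 3.
Check: P(4) = 169. ✓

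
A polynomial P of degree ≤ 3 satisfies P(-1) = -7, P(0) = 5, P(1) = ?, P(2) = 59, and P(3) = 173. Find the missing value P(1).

The 4 known points determine the degree-3 polynomial uniquely.
Write P(n) = an^3 + bn^2 + cn + d. Substituting each data point gives a linear system:
  -a + b - c + d = -7
  d = 5
  8a + 4b + 2c + d = 59
  27a + 9b + 3c + d = 173
Solving the system yields a = 6, b = -1, c = 5, d = 5.
So P(n) = 6n³ - n² + 5n + 5.
Then P(1) = 15.

15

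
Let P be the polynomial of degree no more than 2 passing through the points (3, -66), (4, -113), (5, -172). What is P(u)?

P(u) = -6u^2 - 5u + 3

Using the Lagrange interpolation formula with nodes 3, 4, 5:
  L_0(u) = (u - 4)(u - 5) / 2
  L_1(u) = (u - 3)(u - 5) / -1
  L_2(u) = (u - 3)(u - 4) / 2
Then P(u) = -66·L_0(u) - 113·L_1(u) - 172·L_2(u).
Expanding and collecting terms gives P(u) = -6u² - 5u + 3.
Check: P(5) = -172. ✓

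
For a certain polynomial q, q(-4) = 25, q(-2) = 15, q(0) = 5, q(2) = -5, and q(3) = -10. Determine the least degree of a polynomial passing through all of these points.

1

Divided differences on the nodes -4, -2, 0, 2, 3:
  order 0: 25  15  5  -5  -10
  order 1: -5  -5  -5  -5
  order 2: 0  0  0
  order 3: 0  0
  order 4: 0
The order-1 divided differences are all -5 (nonzero) and every higher order vanishes, so the data lies on a polynomial of degree exactly 1.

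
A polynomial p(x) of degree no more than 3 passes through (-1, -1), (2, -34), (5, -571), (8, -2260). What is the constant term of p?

4

Write p(x) = ax^3 + bx^2 + cx + d. Substituting each data point gives a linear system:
  -a + b - c + d = -1
  8a + 4b + 2c + d = -34
  125a + 25b + 5c + d = -571
  512a + 64b + 8c + d = -2260
Solving the system yields a = -4, b = -4, c = 5, d = 4.
So p(x) = -4x^3 - 4x^2 + 5x + 4.
The constant term is 4.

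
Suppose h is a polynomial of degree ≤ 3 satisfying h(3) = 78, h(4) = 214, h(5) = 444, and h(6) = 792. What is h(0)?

-6

Using the Lagrange interpolation formula with nodes 3, 4, 5, 6:
  L_0(s) = (s - 4)(s - 5)(s - 6) / -6
  L_1(s) = (s - 3)(s - 5)(s - 6) / 2
  L_2(s) = (s - 3)(s - 4)(s - 6) / -2
  L_3(s) = (s - 3)(s - 4)(s - 5) / 6
Then h(s) = 78·L_0(s) + 214·L_1(s) + 444·L_2(s) + 792·L_3(s).
Expanding and collecting terms gives h(s) = 4s^3 - s^2 - 5s - 6.
Evaluating at s = 0: h(0) = -6.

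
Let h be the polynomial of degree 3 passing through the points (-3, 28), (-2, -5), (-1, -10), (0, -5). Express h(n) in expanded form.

h(n) = -3n^3 - 4n^2 + 4n - 5

Write h(n) = an^3 + bn^2 + cn + d. Substituting each data point gives a linear system:
  -27a + 9b - 3c + d = 28
  -8a + 4b - 2c + d = -5
  -a + b - c + d = -10
  d = -5
Solving the system yields a = -3, b = -4, c = 4, d = -5.
So h(n) = -3n^3 - 4n^2 + 4n - 5.
Check: h(-2) = -5. ✓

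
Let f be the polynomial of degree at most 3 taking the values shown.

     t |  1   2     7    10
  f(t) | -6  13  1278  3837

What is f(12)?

6693

Write f(t) = at^3 + bt^2 + ct + d. Substituting each data point gives a linear system:
  a + b + c + d = -6
  8a + 4b + 2c + d = 13
  343a + 49b + 7c + d = 1278
  1000a + 100b + 10c + d = 3837
Solving the system yields a = 4, b = -1, c = -6, d = -3.
So f(t) = 4t^3 - t^2 - 6t - 3.
Then f(12) = 6693.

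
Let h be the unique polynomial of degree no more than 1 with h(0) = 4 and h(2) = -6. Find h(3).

-11

Using the Lagrange interpolation formula with nodes 0, 2:
  L_0(n) = (n - 2) / -2
  L_1(n) = n / 2
Then h(n) = 4·L_0(n) - 6·L_1(n).
Expanding and collecting terms gives h(n) = -5n + 4.
Evaluating at n = 3: h(3) = -11.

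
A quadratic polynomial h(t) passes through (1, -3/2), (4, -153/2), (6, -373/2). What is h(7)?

Using the Lagrange interpolation formula with nodes 1, 4, 6:
  L_0(t) = (t - 4)(t - 6) / 15
  L_1(t) = (t - 1)(t - 6) / -6
  L_2(t) = (t - 1)(t - 4) / 10
Then h(t) = -3/2·L_0(t) - 153/2·L_1(t) - 373/2·L_2(t).
Expanding and collecting terms gives h(t) = -6t^2 + 5t - 1/2.
Evaluating at t = 7: h(7) = -519/2.

-519/2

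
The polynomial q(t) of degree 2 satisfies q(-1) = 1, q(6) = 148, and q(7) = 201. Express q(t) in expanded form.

Write q(t) = at^2 + bt + c. Substituting each data point gives a linear system:
  a - b + c = 1
  36a + 6b + c = 148
  49a + 7b + c = 201
Solving the system yields a = 4, b = 1, c = -2.
So q(t) = 4t^2 + t - 2.
Check: q(7) = 201. ✓

q(t) = 4t^2 + t - 2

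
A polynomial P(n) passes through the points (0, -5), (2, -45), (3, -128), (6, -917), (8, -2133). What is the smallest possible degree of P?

Divided differences on the nodes 0, 2, 3, 6, 8:
  order 0: -5  -45  -128  -917  -2133
  order 1: -20  -83  -263  -608
  order 2: -21  -45  -69
  order 3: -4  -4
  order 4: 0
The order-3 divided differences are all -4 (nonzero) and every higher order vanishes, so the data lies on a polynomial of degree exactly 3.

3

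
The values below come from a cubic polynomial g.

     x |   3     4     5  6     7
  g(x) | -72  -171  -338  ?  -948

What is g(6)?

The 4 known points determine the degree-3 polynomial uniquely.
Write g(x) = ax^3 + bx^2 + cx + d. Substituting each data point gives a linear system:
  27a + 9b + 3c + d = -72
  64a + 16b + 4c + d = -171
  125a + 25b + 5c + d = -338
  343a + 49b + 7c + d = -948
Solving the system yields a = -3, b = 2, c = -2, d = -3.
So g(x) = -3x^3 + 2x^2 - 2x - 3.
Then g(6) = -591.

-591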